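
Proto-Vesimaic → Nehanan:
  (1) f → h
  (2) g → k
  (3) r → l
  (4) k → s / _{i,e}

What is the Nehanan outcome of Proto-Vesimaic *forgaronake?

holkalonase

Nehanan: *forgaronake > horgaronake > horkaronake > holkalonake > holkalonase  (by unconditioned shift, unconditioned shift, unconditioned shift, palatalisation)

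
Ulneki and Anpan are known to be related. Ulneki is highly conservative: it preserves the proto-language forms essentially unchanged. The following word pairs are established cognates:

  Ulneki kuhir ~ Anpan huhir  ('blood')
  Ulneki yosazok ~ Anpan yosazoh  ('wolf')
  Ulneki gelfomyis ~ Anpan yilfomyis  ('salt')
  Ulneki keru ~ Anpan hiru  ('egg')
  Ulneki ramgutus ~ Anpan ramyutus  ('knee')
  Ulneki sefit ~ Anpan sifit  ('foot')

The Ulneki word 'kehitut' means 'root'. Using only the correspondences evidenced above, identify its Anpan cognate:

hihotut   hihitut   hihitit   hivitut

hihitut

keru ~ hiru — Ulneki k corresponds to Anpan h word-initially before a front vowel.
gelfomyis ~ yilfomyis — Ulneki e corresponds to Anpan i after a consonant, before a consonant other than r, m, n, p, b, f, v.
Applying these to Ulneki 'kehitut':
  kehitut → hehitut   (k→h word-initially before a front vowel)
  hehitut → hihitut   (e→i after a consonant, before a consonant other than r, m, n, p, b, f, v)
So the Anpan cognate is 'hihitut'.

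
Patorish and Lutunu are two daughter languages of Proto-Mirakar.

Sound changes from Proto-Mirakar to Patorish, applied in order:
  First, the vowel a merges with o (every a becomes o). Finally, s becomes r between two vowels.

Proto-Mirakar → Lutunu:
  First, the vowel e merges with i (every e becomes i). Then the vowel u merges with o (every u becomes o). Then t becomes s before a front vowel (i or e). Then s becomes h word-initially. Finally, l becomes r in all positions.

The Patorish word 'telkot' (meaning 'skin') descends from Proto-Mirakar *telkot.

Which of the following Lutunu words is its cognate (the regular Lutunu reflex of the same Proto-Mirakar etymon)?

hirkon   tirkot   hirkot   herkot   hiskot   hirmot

hirkot

Lutunu: start from *telkot.
  rule 1 (vowel merger): telkot → tilkot
  rule 2: no change — tilkot
  rule 3 (palatalisation): tilkot → silkot
  rule 4 (debuccalisation): silkot → hilkot
  rule 5 (unconditioned shift): hilkot → hirkot
  ⇒ Lutunu hirkot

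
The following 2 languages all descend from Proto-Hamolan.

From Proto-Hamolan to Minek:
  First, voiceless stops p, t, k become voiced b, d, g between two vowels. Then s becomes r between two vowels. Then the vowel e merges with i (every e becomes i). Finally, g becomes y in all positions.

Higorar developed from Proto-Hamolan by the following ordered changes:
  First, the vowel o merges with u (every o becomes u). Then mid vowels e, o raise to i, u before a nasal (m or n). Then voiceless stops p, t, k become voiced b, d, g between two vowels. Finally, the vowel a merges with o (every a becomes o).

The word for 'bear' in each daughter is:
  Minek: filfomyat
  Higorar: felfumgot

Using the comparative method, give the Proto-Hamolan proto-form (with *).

Position 8: Minek has a, Higorar has o. Minek preserves a here (none of its changes turn any other segment into a), so the proto-segment is *a.
Position 2: Minek has i, Higorar has e. Higorar preserves e here (none of its changes turn any other segment into e), so the proto-segment is *e.
Position 7: Minek has y, Higorar has g. Taking the neighbouring segments as reconstructed: Minek y could go back to *g or *y; Higorar g can only go back to *g — the one source consistent with every daughter is *g.
This points to *felfomgat. Verify forward in each daughter:
Minek: *felfomgat > filfomgat > filfomyat  (by vowel merger, unconditioned shift)
Higorar: *felfomgat > felfumgat > felfumgot  (by vowel merger, vowel merger)
Only *felfomgat yields all of Minek filfomyat, Higorar felfumgot.

*felfomgat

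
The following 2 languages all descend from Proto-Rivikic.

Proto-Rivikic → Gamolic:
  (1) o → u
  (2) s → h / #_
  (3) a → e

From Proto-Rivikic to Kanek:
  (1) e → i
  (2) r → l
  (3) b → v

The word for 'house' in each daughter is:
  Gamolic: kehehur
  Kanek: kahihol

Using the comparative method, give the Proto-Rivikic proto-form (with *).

*kahehor

Position 4: Gamolic has e, Kanek has i. Taking the neighbouring segments as reconstructed: Gamolic e could go back to *a or *e; Kanek i could go back to *e or *i — the one source consistent with every daughter is *e.
Position 7: Gamolic has r, Kanek has l. Gamolic preserves r here (none of its changes turn any other segment into r), so the proto-segment is *r.
Position 6: Gamolic has u, Kanek has o. Kanek preserves o here (none of its changes turn any other segment into o), so the proto-segment is *o.
Verify the candidate proto-form against each daughter:
Gamolic: *kahehor
  kahehor → kahehur   [vowel merger]
  kahehur (rule 2 does not apply)
  kahehur → kehehur   [vowel merger]
  giving Gamolic kehehur.
Kanek: *kahehor > kahihor > kahihol  (by vowel merger, unconditioned shift)
Only *kahehor yields all of Gamolic kehehur, Kanek kahihol.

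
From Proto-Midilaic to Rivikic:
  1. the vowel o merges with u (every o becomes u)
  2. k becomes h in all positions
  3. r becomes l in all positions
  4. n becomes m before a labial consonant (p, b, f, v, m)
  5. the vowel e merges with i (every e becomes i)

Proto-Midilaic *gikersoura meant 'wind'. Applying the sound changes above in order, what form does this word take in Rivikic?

Rivikic: *gikersoura > gikersuura > gihersuura > gihelsuula > gihilsuula  (by vowel merger, unconditioned shift, unconditioned shift, vowel merger)

gihilsuula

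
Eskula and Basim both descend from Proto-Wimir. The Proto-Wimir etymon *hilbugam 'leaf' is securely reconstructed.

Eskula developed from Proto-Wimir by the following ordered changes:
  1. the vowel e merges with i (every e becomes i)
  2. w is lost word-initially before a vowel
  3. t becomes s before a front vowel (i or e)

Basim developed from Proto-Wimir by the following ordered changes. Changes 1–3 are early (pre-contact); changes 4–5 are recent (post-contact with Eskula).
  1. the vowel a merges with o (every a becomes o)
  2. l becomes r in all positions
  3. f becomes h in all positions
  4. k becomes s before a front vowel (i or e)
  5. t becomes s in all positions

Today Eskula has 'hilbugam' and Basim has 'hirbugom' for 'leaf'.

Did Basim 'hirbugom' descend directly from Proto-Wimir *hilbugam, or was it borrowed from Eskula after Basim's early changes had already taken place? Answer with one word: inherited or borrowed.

If inherited, *hilbugam would pass through all of Basim's changes:
Basim: *hilbugam > hilbugom > hirbugom  (by vowel merger, unconditioned shift)
If borrowed from Eskula 'hilbugam' after the early changes, it would undergo only the recent ones:
  rule 4 (palatalisation): no change (hilbugam)
  rule 5 (unconditioned shift): no change (hilbugam)
  ⇒ as a loan: hilbugam
Basim 'hirbugom' matches the inherited outcome exactly, so it is an inherited cognate, not a loan.

inherited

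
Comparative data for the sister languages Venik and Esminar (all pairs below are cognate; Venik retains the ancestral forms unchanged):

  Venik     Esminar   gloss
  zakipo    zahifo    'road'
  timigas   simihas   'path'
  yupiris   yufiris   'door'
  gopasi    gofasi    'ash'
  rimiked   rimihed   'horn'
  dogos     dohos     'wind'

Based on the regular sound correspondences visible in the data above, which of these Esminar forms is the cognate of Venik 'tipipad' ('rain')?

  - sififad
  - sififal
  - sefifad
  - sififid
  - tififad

sififad

timigas ~ simihas — Venik t corresponds to Esminar s word-initially before a front vowel.
yupiris ~ yufiris — Venik p corresponds to Esminar f between vowels (before a front vowel).
gopasi ~ gofasi — Venik p corresponds to Esminar f between vowels (before a back vowel).
Applying these to Venik 'tipipad':
  tipipad → sipipad   (t→s word-initially before a front vowel)
  sipipad → sifipad   (p→f between vowels (before a front vowel))
  sifipad → sififad   (p→f between vowels (before a back vowel))
So the Esminar cognate is 'sififad'.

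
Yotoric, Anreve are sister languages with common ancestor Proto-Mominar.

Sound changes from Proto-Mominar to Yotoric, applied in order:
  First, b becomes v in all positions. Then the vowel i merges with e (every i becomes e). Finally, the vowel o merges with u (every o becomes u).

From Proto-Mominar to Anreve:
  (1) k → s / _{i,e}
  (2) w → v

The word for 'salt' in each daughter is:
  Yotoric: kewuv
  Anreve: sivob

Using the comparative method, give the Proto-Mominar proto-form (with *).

Position 5: Yotoric has v, Anreve has b. Anreve preserves b here (none of its changes turn any other segment into b), so the proto-segment is *b.
Position 2: Yotoric has e, Anreve has i. Anreve preserves i here (none of its changes turn any other segment into i), so the proto-segment is *i.
Position 1: Yotoric has k, Anreve has s. Yotoric preserves k here (none of its changes turn any other segment into k), so the proto-segment is *k.
Verify the candidate proto-form against each daughter:
Yotoric: *kiwob > kiwov > kewov > kewuv  (by unconditioned shift, vowel merger, vowel merger)
Anreve: *kiwob > siwob > sivob  (by palatalisation, unconditioned shift)
*kiwob is the unique common source.

*kiwob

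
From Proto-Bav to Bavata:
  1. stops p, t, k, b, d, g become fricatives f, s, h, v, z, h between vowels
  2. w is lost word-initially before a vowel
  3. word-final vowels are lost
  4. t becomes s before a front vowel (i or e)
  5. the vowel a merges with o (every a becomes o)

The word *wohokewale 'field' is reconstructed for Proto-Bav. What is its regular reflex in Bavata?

ohohewol

Bavata: start from *wohokewale.
  rule 1 (intervocalic lenition): wohokewale → wohohewale
  rule 2 (glide loss): wohohewale → ohohewale
  rule 3 (apocope): ohohewale → ohohewal
  rule 4: no change — ohohewal
  rule 5 (vowel merger): ohohewal → ohohewol
  ⇒ Bavata ohohewol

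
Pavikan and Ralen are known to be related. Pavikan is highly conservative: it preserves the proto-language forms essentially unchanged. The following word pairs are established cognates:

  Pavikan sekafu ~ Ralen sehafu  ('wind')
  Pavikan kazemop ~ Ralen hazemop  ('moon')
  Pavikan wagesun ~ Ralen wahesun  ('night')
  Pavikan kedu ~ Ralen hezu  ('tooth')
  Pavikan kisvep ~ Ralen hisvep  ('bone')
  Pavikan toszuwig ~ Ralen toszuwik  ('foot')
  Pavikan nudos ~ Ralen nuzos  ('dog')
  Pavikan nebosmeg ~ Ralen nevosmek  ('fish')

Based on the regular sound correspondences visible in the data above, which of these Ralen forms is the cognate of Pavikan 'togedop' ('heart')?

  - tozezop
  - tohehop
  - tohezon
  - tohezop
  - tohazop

tohezop

wagesun ~ wahesun — Pavikan g corresponds to Ralen h between vowels (before a front vowel).
nudos ~ nuzos — Pavikan d corresponds to Ralen z between vowels (before a back vowel).
Applying these to Pavikan 'togedop':
  togedop → tohedop   (g→h between vowels (before a front vowel))
  tohedop → tohezop   (d→z between vowels (before a back vowel))
So the Ralen cognate is 'tohezop'.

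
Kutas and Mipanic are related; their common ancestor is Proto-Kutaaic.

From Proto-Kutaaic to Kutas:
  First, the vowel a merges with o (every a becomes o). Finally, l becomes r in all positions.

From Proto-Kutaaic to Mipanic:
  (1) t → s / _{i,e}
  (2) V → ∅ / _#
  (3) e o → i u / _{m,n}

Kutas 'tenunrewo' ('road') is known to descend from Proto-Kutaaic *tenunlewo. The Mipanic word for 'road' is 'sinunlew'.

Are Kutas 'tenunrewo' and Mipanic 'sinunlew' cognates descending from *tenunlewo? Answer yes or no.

yes

Derive the expected Mipanic reflex of *tenunlewo:
Mipanic: start from *tenunlewo.
  rule 1 (palatalisation): tenunlewo → senunlewo
  rule 2 (apocope): senunlewo → senunlew
  rule 3 (pre-nasal raising): senunlew → sinunlew
  ⇒ Mipanic sinunlew
Mipanic 'sinunlew' matches the regular reflex exactly, so the pair is cognate.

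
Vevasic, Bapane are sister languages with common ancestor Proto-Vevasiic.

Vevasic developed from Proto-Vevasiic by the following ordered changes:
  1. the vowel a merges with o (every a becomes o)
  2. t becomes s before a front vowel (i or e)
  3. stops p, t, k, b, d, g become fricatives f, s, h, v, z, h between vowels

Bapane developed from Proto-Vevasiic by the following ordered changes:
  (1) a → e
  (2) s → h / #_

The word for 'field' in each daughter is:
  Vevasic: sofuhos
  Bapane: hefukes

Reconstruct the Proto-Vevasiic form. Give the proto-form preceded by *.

Position 5: Vevasic has h, Bapane has k. Bapane preserves k here (none of its changes turn any other segment into k), so the proto-segment is *k.
Position 1: Vevasic has s, Bapane has h. Taking the neighbouring segments as reconstructed: Vevasic s can only go back to *s; Bapane h could go back to *s or *h — the one source consistent with every daughter is *s.
Verify the candidate proto-form against each daughter:
Vevasic: *safukas
  safukas → sofukos   [vowel merger]
  sofukos (rule 2 does not apply)
  sofukos → sofuhos   [intervocalic lenition]
  giving Vevasic sofuhos.
Bapane: *safukas
  safukas → sefukes   [vowel merger]
  sefukes → hefukes   [debuccalisation]
  giving Bapane hefukes.
*safukas is the unique common source.

*safukas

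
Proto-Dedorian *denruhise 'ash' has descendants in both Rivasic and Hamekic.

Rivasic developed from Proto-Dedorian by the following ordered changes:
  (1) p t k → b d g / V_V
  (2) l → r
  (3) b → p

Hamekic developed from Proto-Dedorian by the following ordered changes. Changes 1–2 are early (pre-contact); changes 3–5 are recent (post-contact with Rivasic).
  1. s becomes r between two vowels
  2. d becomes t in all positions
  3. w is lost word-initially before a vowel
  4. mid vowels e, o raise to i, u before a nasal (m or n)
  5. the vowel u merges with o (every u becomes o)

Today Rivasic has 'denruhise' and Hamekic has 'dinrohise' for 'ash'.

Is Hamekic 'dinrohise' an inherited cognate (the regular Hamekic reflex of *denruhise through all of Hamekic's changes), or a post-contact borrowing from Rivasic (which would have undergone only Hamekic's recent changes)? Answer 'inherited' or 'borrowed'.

borrowed

If inherited, *denruhise would pass through all of Hamekic's changes:
Hamekic: *denruhise > denruhire > tenruhire > tinruhire > tinrohire  (by rhotacism, unconditioned shift, pre-nasal raising, vowel merger)
If borrowed from Rivasic 'denruhise' after the early changes, it would undergo only the recent ones:
  rule 3 (glide loss): no change (denruhise)
  rule 4 (pre-nasal raising): denruhise → dinruhise
  rule 5 (vowel merger): dinruhise → dinrohise
  ⇒ as a loan: dinrohise
Hamekic 'dinrohise' matches the loan outcome 'dinrohise', not the inherited 'tinrohire' — it skipped the early Hamekic changes, so it was borrowed from Rivasic.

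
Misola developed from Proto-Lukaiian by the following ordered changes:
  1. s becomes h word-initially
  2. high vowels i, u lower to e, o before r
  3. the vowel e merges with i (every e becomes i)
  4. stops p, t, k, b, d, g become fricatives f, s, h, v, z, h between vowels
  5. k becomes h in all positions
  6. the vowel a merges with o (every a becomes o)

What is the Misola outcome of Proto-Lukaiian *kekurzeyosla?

Misola: *kekurzeyosla > kekorzeyosla > kikorziyosla > kihorziyosla > hihorziyosla > hihorziyoslo  (by pre-rhotic lowering, vowel merger, intervocalic lenition, unconditioned shift, vowel merger)

hihorziyoslo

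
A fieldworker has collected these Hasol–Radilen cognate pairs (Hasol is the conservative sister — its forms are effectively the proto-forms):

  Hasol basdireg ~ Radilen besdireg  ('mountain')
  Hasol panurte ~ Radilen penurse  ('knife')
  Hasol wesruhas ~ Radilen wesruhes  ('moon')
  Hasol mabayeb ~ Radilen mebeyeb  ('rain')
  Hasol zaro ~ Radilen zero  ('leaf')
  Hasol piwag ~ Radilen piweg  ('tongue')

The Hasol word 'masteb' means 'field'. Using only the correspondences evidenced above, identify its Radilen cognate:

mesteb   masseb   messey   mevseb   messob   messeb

messeb

basdireg ~ besdireg, wesruhas ~ wesruhes — Hasol a corresponds to Radilen e after a consonant, before a consonant other than r, m, n, p, b, f, v.
panurte ~ penurse — Hasol t corresponds to Radilen s after a consonant, before a front vowel.
Applying these to Hasol 'masteb':
  masteb → mesteb   (a→e after a consonant, before a consonant other than r, m, n, p, b, f, v)
  mesteb → messeb   (t→s after a consonant, before a front vowel)
So the Radilen cognate is 'messeb'.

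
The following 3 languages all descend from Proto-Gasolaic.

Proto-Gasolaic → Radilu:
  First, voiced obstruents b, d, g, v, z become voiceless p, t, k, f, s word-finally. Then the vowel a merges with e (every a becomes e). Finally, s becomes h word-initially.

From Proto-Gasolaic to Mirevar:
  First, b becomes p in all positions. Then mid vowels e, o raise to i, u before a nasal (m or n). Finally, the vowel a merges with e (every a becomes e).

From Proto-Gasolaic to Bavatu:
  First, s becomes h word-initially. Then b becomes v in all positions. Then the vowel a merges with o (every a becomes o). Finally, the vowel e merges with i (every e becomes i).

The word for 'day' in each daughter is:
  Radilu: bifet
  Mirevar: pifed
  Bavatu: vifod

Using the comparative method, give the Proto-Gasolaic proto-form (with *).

*bifad

Position 4: Radilu has e, Mirevar has e, Bavatu has o. Taking the neighbouring segments as reconstructed: Radilu e could go back to *a or *e; Mirevar e could go back to *a or *e; Bavatu o could go back to *a or *o — the one source consistent with every daughter is *a.
Position 1: Radilu has b, Mirevar has p, Bavatu has v. Radilu preserves b here (none of its changes turn any other segment into b), so the proto-segment is *b.
Position 5: Radilu has t, Mirevar has d, Bavatu has d. Mirevar preserves d here (none of its changes turn any other segment into d), so the proto-segment is *d.
The remaining positions agree across the daughters. Check the candidate against every language:
Radilu: start from *bifad.
  rule 1 (final devoicing): bifad → bifat
  rule 2 (vowel merger): bifat → bifet
  rule 3: no change — bifet
  ⇒ Radilu bifet
Mirevar: start from *bifad.
  rule 1 (unconditioned shift): bifad → pifad
  rule 2: no change — pifad
  rule 3 (vowel merger): pifad → pifed
  ⇒ Mirevar pifed
Bavatu: *bifad > vifad > vifod  (by unconditioned shift, vowel merger)
No other proto-form is consistent with every reflex, so the reconstruction is *bifad.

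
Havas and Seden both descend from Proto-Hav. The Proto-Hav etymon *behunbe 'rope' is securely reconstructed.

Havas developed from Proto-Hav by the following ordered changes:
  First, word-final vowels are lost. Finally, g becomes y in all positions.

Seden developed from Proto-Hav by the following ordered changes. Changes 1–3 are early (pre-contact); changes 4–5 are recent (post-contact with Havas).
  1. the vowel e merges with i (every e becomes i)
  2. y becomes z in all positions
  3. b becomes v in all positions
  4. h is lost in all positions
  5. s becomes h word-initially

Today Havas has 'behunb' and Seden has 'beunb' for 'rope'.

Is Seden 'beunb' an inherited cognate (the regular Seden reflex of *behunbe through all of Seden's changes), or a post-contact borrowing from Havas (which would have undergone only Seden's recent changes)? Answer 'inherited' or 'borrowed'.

borrowed

If inherited, *behunbe would pass through all of Seden's changes:
Seden: *behunbe
  behunbe → bihunbi   [vowel merger]
  bihunbi (rule 2 does not apply)
  bihunbi → vihunvi   [unconditioned shift]
  vihunvi → viunvi   [h-loss]
  viunvi (rule 5 does not apply)
  giving Seden viunvi.
If borrowed from Havas 'behunb' after the early changes, it would undergo only the recent ones:
  rule 4 (h-loss): behunb → beunb
  rule 5 (debuccalisation): no change (beunb)
  ⇒ as a loan: beunb
Seden 'beunb' matches the loan outcome 'beunb', not the inherited 'viunvi' — it skipped the early Seden changes, so it was borrowed from Havas.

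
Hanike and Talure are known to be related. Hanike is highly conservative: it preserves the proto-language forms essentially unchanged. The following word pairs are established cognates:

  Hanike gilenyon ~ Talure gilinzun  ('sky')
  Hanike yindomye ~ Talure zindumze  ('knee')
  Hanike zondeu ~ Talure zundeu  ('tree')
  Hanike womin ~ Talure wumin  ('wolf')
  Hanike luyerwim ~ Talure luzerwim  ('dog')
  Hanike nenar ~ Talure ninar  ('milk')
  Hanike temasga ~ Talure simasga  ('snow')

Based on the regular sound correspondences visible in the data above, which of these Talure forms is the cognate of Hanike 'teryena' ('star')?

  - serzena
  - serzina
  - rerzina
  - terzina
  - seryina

temasga ~ simasga — Hanike t corresponds to Talure s word-initially before a front vowel.
yindomye ~ zindumze — Hanike y corresponds to Talure z after a consonant, before a front vowel.
gilenyon ~ gilinzun, nenar ~ ninar — Hanike e corresponds to Talure i after a consonant, before a nasal.
Applying these to Hanike 'teryena':
  teryena → seryena   (t→s word-initially before a front vowel)
  seryena → serzena   (y→z after a consonant, before a front vowel)
  serzena → serzina   (e→i after a consonant, before a nasal)
So the Talure cognate is 'serzina'.

serzina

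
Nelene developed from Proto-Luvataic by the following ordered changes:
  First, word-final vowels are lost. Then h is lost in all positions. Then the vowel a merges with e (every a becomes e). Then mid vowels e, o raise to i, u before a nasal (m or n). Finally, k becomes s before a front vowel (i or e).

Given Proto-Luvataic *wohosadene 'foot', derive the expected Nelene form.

Nelene: *wohosadene
  wohosadene → wohosaden   [apocope]
  wohosaden → woosaden   [h-loss]
  woosaden → wooseden   [vowel merger]
  wooseden → woosedin   [pre-nasal raising]
  woosedin (rule 5 does not apply)
  giving Nelene woosedin.

woosedin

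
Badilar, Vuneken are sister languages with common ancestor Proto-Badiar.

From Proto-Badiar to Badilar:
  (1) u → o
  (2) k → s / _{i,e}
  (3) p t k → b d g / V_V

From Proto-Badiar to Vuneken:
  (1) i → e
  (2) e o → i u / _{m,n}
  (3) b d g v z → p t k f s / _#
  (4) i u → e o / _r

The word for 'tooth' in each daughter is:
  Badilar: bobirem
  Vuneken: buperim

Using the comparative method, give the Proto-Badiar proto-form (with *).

*bupirem

Position 4: Badilar has i, Vuneken has e. Badilar preserves i here (none of its changes turn any other segment into i), so the proto-segment is *i.
Position 6: Badilar has e, Vuneken has i. Badilar preserves e here (none of its changes turn any other segment into e), so the proto-segment is *e.
Position 3: Badilar has b, Vuneken has p. Taking the neighbouring segments as reconstructed: Badilar b could go back to *p or *b; Vuneken p can only go back to *p — the one source consistent with every daughter is *p.
Continuing position by position gives *bupirem; check it forward:
Badilar: *bupirem > bopirem > bobirem  (by vowel merger, intervocalic voicing)
Vuneken: start from *bupirem.
  rule 1 (vowel merger): bupirem → buperem
  rule 2 (pre-nasal raising): buperem → buperim
  rule 3: no change — buperim
  rule 4: no change — buperim
  ⇒ Vuneken buperim
No other proto-form is consistent with every reflex, so the reconstruction is *bupirem.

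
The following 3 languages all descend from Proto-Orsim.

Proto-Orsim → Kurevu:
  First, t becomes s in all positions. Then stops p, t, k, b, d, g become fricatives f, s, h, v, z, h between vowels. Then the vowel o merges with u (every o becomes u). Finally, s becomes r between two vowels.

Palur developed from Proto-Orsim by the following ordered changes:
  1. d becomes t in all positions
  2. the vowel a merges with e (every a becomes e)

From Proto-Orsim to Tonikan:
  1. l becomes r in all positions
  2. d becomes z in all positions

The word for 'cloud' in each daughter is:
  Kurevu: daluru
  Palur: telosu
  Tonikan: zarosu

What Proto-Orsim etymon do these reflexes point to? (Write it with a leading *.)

Position 5: Kurevu has r, Palur has s, Tonikan has s. Palur preserves s here (none of its changes turn any other segment into s), so the proto-segment is *s.
Position 2: Kurevu has a, Palur has e, Tonikan has a. Kurevu preserves a here (none of its changes turn any other segment into a), so the proto-segment is *a.
Verify the candidate proto-form against each daughter:
Kurevu: *dalosu > dalusu > daluru  (by vowel merger, rhotacism)
Palur: *dalosu
  dalosu → talosu   [unconditioned shift]
  talosu → telosu   [vowel merger]
  giving Palur telosu.
Tonikan: start from *dalosu.
  rule 1 (unconditioned shift): dalosu → darosu
  rule 2 (unconditioned shift): darosu → zarosu
  ⇒ Tonikan zarosu
Only *dalosu yields all of Kurevu daluru, Palur telosu, Tonikan zarosu.

*dalosu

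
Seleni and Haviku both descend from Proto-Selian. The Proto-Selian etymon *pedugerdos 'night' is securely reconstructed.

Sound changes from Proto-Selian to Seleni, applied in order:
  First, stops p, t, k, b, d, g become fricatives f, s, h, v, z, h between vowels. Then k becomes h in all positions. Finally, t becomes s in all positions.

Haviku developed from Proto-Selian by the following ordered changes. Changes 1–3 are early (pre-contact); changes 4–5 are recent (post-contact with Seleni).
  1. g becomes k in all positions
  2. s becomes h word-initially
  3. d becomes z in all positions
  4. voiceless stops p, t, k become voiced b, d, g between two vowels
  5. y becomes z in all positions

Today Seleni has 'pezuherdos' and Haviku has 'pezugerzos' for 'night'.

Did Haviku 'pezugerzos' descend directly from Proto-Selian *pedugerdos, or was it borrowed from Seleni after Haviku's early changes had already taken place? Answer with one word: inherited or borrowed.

inherited

If inherited, *pedugerdos would pass through all of Haviku's changes:
Haviku: *pedugerdos > pedukerdos > pezukerzos > pezugerzos  (by unconditioned shift, unconditioned shift, intervocalic voicing)
If borrowed from Seleni 'pezuherdos' after the early changes, it would undergo only the recent ones:
  rule 4 (intervocalic voicing): no change (pezuherdos)
  rule 5 (unconditioned shift): no change (pezuherdos)
  ⇒ as a loan: pezuherdos
Haviku 'pezugerzos' matches the inherited outcome exactly, so it is an inherited cognate, not a loan.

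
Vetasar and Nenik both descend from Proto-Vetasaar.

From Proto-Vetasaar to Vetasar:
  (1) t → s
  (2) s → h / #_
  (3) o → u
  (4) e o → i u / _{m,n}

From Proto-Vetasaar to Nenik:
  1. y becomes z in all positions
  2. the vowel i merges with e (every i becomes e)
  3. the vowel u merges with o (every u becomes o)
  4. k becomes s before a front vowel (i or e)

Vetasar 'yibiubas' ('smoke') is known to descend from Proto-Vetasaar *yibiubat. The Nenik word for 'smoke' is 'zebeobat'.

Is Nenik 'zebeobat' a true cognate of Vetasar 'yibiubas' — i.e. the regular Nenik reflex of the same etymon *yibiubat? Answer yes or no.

yes

Derive the expected Nenik reflex of *yibiubat:
Nenik: *yibiubat > zibiubat > zebeubat > zebeobat  (by unconditioned shift, vowel merger, vowel merger)
Nenik 'zebeobat' matches the regular reflex exactly, so the pair is cognate.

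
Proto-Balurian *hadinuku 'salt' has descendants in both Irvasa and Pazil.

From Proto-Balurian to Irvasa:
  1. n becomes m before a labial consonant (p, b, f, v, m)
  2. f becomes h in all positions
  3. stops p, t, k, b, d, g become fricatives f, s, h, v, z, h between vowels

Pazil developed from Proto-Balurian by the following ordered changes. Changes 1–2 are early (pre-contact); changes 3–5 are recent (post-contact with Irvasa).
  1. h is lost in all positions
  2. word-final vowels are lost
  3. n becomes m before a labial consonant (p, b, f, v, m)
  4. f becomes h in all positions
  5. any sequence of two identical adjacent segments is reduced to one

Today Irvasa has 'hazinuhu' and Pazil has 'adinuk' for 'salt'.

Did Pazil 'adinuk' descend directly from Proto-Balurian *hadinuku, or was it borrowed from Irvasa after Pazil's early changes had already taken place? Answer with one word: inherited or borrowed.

If inherited, *hadinuku would pass through all of Pazil's changes:
Pazil: *hadinuku > adinuku > adinuk  (by h-loss, apocope)
If borrowed from Irvasa 'hazinuhu' after the early changes, it would undergo only the recent ones:
  rule 3 (nasal place assimilation): no change (hazinuhu)
  rule 4 (unconditioned shift): no change (hazinuhu)
  rule 5 (degemination): no change (hazinuhu)
  ⇒ as a loan: hazinuhu
Pazil 'adinuk' matches the inherited outcome exactly, so it is an inherited cognate, not a loan.

inherited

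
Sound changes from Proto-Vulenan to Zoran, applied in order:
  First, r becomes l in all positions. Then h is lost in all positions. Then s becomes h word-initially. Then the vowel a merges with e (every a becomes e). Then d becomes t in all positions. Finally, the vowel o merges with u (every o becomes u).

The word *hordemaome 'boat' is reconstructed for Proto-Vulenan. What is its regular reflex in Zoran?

Zoran: *hordemaome > holdemaome > oldemaome > oldemeome > oltemeome > ultemeume  (by unconditioned shift, h-loss, vowel merger, unconditioned shift, vowel merger)

ultemeume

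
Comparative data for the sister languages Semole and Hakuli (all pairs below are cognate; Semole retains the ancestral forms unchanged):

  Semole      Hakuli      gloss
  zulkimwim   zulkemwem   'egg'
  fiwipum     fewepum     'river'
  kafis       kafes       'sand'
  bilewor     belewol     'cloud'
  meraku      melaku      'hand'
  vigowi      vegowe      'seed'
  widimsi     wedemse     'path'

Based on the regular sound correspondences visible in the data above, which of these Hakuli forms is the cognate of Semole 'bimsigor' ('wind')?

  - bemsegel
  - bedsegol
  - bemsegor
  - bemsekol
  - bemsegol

zulkimwim ~ zulkemwem, widimsi ~ wedemse — Semole i corresponds to Hakuli e after a consonant, before a nasal.
fiwipum ~ fewepum, kafis ~ kafes — Semole i corresponds to Hakuli e after a consonant, before a consonant other than r, m, n, p, b, f, v.
bilewor ~ belewol — Semole r corresponds to Hakuli l word-finally.
Applying these to Semole 'bimsigor':
  bimsigor → bemsigor   (i→e after a consonant, before a nasal)
  bemsigor → bemsegor   (i→e after a consonant, before a consonant other than r, m, n, p, b, f, v)
  bemsegor → bemsegol   (r→l word-finally)
So the Hakuli cognate is 'bemsegol'.

bemsegol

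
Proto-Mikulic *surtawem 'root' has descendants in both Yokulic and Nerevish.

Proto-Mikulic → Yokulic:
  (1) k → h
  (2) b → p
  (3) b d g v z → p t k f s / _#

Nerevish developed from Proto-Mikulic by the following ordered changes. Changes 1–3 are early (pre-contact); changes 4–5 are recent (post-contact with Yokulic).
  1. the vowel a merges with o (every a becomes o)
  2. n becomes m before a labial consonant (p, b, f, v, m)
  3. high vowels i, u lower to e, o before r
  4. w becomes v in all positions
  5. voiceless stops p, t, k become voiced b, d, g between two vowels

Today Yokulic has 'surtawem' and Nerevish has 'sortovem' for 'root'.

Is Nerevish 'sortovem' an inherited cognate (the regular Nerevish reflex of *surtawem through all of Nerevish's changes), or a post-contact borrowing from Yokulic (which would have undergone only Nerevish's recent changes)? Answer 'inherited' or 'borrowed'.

If inherited, *surtawem would pass through all of Nerevish's changes:
Nerevish: *surtawem
  surtawem → surtowem   [vowel merger]
  surtowem (rule 2 does not apply)
  surtowem → sortowem   [pre-rhotic lowering]
  sortowem → sortovem   [unconditioned shift]
  sortovem (rule 5 does not apply)
  giving Nerevish sortovem.
If borrowed from Yokulic 'surtawem' after the early changes, it would undergo only the recent ones:
  rule 4 (unconditioned shift): surtawem → surtavem
  rule 5 (intervocalic voicing): no change (surtavem)
  ⇒ as a loan: surtavem
Nerevish 'sortovem' matches the inherited outcome exactly, so it is an inherited cognate, not a loan.

inherited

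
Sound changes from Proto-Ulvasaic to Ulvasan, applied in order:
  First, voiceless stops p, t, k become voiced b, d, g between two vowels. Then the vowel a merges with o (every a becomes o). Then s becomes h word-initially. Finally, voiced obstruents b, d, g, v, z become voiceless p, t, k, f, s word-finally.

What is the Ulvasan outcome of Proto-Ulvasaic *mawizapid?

mowizobit

Ulvasan: start from *mawizapid.
  rule 1 (intervocalic voicing): mawizapid → mawizabid
  rule 2 (vowel merger): mawizabid → mowizobid
  rule 3: no change — mowizobid
  rule 4 (final devoicing): mowizobid → mowizobit
  ⇒ Ulvasan mowizobit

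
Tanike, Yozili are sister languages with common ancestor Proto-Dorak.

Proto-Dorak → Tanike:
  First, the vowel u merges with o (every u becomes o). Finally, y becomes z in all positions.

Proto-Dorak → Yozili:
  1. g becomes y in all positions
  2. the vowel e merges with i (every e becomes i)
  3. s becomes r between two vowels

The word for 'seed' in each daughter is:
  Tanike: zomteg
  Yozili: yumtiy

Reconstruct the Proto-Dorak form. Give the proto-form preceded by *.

*yumteg

Position 2: Tanike has o, Yozili has u. Yozili preserves u here (none of its changes turn any other segment into u), so the proto-segment is *u.
Position 1: Tanike has z, Yozili has y. Taking the neighbouring segments as reconstructed: Tanike z could go back to *z or *y; Yozili y could go back to *g or *y — the one source consistent with every daughter is *y.
Continuing position by position gives *yumteg; check it forward:
Tanike: *yumteg > yomteg > zomteg  (by vowel merger, unconditioned shift)
Yozili: *yumteg
  yumteg → yumtey   [unconditioned shift]
  yumtey → yumtiy   [vowel merger]
  yumtiy (rule 3 does not apply)
  giving Yozili yumtiy.
*yumteg is the unique common source.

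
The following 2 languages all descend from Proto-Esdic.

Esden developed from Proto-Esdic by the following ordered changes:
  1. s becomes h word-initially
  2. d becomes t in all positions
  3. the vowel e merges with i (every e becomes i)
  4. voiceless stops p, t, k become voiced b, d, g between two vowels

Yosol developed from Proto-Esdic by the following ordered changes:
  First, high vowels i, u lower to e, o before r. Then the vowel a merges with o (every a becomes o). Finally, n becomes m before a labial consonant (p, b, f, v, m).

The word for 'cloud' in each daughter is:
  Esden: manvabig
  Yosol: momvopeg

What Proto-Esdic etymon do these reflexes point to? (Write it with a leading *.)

Position 3: Esden has n, Yosol has m. Esden preserves n here (none of its changes turn any other segment into n), so the proto-segment is *n.
Position 5: Esden has a, Yosol has o. Esden preserves a here (none of its changes turn any other segment into a), so the proto-segment is *a.
This points to *manvapeg. Verify forward in each daughter:
Esden: *manvapeg > manvapig > manvabig  (by vowel merger, intervocalic voicing)
Yosol: *manvapeg
  manvapeg (rule 1 does not apply)
  manvapeg → monvopeg   [vowel merger]
  monvopeg → momvopeg   [nasal place assimilation]
  giving Yosol momvopeg.
No other proto-form is consistent with every reflex, so the reconstruction is *manvapeg.

*manvapeg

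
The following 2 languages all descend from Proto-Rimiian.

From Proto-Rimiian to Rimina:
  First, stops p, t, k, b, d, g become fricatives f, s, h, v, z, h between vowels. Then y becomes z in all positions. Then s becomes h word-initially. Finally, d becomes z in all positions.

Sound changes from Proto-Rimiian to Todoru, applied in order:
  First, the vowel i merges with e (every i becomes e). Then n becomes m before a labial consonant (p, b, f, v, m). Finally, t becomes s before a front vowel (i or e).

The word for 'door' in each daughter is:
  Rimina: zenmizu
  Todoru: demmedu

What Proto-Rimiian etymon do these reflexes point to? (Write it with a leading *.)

Position 5: Rimina has i, Todoru has e. Rimina preserves i here (none of its changes turn any other segment into i), so the proto-segment is *i.
Position 6: Rimina has z, Todoru has d. Todoru preserves d here (none of its changes turn any other segment into d), so the proto-segment is *d.
Position 3: Rimina has n, Todoru has m. Rimina preserves n here (none of its changes turn any other segment into n), so the proto-segment is *n.
Continuing position by position gives *denmidu; check it forward:
Rimina: *denmidu > denmizu > zenmizu  (by intervocalic lenition, unconditioned shift)
Todoru: *denmidu > denmedu > demmedu  (by vowel merger, nasal place assimilation)
*denmidu is the unique common source.

*denmidu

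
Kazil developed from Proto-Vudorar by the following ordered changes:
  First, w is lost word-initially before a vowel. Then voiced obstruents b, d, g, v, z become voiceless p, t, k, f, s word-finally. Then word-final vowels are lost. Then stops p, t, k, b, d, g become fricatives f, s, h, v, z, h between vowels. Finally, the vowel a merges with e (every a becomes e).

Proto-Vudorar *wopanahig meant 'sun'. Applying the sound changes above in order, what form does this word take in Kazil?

Kazil: start from *wopanahig.
  rule 1 (glide loss): wopanahig → opanahig
  rule 2 (final devoicing): opanahig → opanahik
  rule 3: no change — opanahik
  rule 4 (intervocalic lenition): opanahik → ofanahik
  rule 5 (vowel merger): ofanahik → ofenehik
  ⇒ Kazil ofenehik

ofenehik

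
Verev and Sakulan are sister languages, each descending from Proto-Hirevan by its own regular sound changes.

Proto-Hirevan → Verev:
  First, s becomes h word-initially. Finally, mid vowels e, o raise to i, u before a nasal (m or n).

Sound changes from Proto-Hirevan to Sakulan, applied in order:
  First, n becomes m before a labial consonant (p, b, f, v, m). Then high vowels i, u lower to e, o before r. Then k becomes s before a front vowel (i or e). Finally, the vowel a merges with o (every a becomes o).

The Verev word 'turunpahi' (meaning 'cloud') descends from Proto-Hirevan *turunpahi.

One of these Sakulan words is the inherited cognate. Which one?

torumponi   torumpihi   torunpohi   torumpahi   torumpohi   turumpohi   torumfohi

Sakulan: start from *turunpahi.
  rule 1 (nasal place assimilation): turunpahi → turumpahi
  rule 2 (pre-rhotic lowering): turumpahi → torumpahi
  rule 3: no change — torumpahi
  rule 4 (vowel merger): torumpahi → torumpohi
  ⇒ Sakulan torumpohi
Among the options, 'torumpohi' alone shows every Sakulan change applied in order.

torumpohi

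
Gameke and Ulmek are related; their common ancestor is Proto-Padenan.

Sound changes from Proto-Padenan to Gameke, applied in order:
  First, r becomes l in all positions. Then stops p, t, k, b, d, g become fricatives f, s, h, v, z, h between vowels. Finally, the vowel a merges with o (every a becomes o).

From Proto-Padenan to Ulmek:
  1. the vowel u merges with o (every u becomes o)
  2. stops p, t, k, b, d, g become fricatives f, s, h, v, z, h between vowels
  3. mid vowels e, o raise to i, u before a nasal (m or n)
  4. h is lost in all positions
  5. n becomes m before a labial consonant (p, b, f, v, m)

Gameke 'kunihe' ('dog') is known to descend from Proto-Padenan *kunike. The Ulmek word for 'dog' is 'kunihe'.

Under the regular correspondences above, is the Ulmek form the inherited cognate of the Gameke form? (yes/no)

no

Derive the expected Ulmek reflex of *kunike:
Ulmek: *kunike
  kunike → konike   [vowel merger]
  konike → konihe   [intervocalic lenition]
  konihe → kunihe   [pre-nasal raising]
  kunihe → kunie   [h-loss]
  kunie (rule 5 does not apply)
  giving Ulmek kunie.
The regular Ulmek reflex would be 'kunie', but the attested form is 'kunihe'. The correspondence is irregular, so they are not cognates (the Ulmek form has a different source).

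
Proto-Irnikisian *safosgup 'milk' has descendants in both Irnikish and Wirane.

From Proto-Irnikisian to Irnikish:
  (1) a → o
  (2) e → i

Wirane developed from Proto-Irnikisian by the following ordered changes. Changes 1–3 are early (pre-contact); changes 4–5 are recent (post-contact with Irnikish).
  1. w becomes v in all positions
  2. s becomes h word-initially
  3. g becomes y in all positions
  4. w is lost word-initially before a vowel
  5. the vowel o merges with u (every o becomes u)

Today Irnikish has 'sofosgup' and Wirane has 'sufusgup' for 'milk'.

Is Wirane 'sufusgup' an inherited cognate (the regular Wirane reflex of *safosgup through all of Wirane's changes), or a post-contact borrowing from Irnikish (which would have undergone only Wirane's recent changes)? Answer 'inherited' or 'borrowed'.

borrowed

If inherited, *safosgup would pass through all of Wirane's changes:
Wirane: *safosgup
  safosgup (rule 1 does not apply)
  safosgup → hafosgup   [debuccalisation]
  hafosgup → hafosyup   [unconditioned shift]
  hafosyup (rule 4 does not apply)
  hafosyup → hafusyup   [vowel merger]
  giving Wirane hafusyup.
If borrowed from Irnikish 'sofosgup' after the early changes, it would undergo only the recent ones:
  rule 4 (glide loss): no change (sofosgup)
  rule 5 (vowel merger): sofosgup → sufusgup
  ⇒ as a loan: sufusgup
Wirane 'sufusgup' matches the loan outcome 'sufusgup', not the inherited 'hafusyup' — it skipped the early Wirane changes, so it was borrowed from Irnikish.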